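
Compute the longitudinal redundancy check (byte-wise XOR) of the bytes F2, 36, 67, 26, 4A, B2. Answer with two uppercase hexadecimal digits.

7D

XOR the bytes together:
  start with 0xF2
  0xF2 ⊕ 0x36 = 0xC4
  0xC4 ⊕ 0x67 = 0xA3
  0xA3 ⊕ 0x26 = 0x85
  0x85 ⊕ 0x4A = 0xCF
  0xCF ⊕ 0xB2 = 0x7D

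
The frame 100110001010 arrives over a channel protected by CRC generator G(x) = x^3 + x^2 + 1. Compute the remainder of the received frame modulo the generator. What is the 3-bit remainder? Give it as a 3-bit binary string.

011

Modulo-2 division of 100110001010 by 1101:
  pos 0: 1001 XOR 1101 = 0100
  pos 1: 1001 XOR 1101 = 0100
  pos 2: 1000 XOR 1101 = 0101
  pos 3: 1010 XOR 1101 = 0111
  pos 4: 1110 XOR 1101 = 0011
  pos 6: 1110 XOR 1101 = 0011
  pos 8: 1110 XOR 1101 = 0011
Remainder = 011 (nonzero — an error is detected).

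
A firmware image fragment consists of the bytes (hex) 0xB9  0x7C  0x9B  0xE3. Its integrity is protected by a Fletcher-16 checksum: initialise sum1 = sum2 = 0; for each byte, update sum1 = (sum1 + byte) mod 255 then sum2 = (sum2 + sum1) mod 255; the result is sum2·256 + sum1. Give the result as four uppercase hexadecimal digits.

Running sums (mod 255):
  after byte 0 (0xB9): sum1=185, sum2=185
  after byte 1 (0x7C): sum1=54, sum2=239
  after byte 2 (0x9B): sum1=209, sum2=193
  after byte 3 (0xE3): sum1=181, sum2=119
Checksum = sum2·256 + sum1 = 119·256 + 181 = 30645 = 0x77B5.

77B5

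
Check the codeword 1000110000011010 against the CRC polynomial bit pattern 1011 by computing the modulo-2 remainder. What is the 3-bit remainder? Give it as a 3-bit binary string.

000

Modulo-2 division of 1000110000011010 by 1011:
  pos 0: 1000 XOR 1011 = 0011
  pos 2: 1111 XOR 1011 = 0100
  pos 3: 1000 XOR 1011 = 0011
  pos 5: 1100 XOR 1011 = 0111
  pos 6: 1110 XOR 1011 = 0101
  pos 7: 1010 XOR 1011 = 0001
  pos 10: 1110 XOR 1011 = 0101
  pos 11: 1011 XOR 1011 = 0000
Remainder = 000 (zero — the frame passes the CRC check).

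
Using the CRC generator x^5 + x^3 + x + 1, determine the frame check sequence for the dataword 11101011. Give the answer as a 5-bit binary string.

Append 5 zeros: 1110101100000. Divide by 101011 (XOR where the leading bit is 1):
  pos 0: 111010 XOR 101011 = 010001
  pos 1: 100011 XOR 101011 = 001000
  pos 3: 100010 XOR 101011 = 001001
  pos 5: 100100 XOR 101011 = 001111
  pos 7: 111100 XOR 101011 = 010111
Remainder (last 5 bits) = 10111. This is the CRC / FCS.

10111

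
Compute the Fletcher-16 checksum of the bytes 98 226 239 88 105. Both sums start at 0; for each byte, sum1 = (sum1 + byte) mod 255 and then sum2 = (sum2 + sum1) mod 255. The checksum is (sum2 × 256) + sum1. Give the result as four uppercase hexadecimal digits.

61F6

Running sums (mod 255):
  after byte 0 (98): sum1=98, sum2=98
  after byte 1 (226): sum1=69, sum2=167
  after byte 2 (239): sum1=53, sum2=220
  after byte 3 (88): sum1=141, sum2=106
  after byte 4 (105): sum1=246, sum2=97
Checksum = sum2·256 + sum1 = 97·256 + 246 = 25078 = 0x61F6.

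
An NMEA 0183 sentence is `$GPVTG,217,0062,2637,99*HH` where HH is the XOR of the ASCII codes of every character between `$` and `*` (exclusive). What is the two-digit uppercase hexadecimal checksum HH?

62

XOR the ASCII codes of the payload characters:
  'G' = 0x47 → acc = 0x47
  'P' = 0x50 → acc = 0x17
  'V' = 0x56 → acc = 0x41
  'T' = 0x54 → acc = 0x15
  'G' = 0x47 → acc = 0x52
  ',' = 0x2C → acc = 0x7E
  '2' = 0x32 → acc = 0x4C
  '1' = 0x31 → acc = 0x7D
  '7' = 0x37 → acc = 0x4A
  ',' = 0x2C → acc = 0x66
  '0' = 0x30 → acc = 0x56
  '0' = 0x30 → acc = 0x66
  '6' = 0x36 → acc = 0x50
  '2' = 0x32 → acc = 0x62
  ',' = 0x2C → acc = 0x4E
  '2' = 0x32 → acc = 0x7C
  '6' = 0x36 → acc = 0x4A
  '3' = 0x33 → acc = 0x79
  '7' = 0x37 → acc = 0x4E
  ',' = 0x2C → acc = 0x62
  '9' = 0x39 → acc = 0x5B
  '9' = 0x39 → acc = 0x62
Checksum = 0x62.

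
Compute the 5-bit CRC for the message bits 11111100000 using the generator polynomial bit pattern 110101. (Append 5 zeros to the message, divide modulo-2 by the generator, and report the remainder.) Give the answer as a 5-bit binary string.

00011

Append 5 zeros: 1111110000000000. Divide by 110101 (XOR where the leading bit is 1):
  pos 0: 111111 XOR 110101 = 001010
  pos 2: 101000 XOR 110101 = 011101
  pos 3: 111010 XOR 110101 = 001111
  pos 5: 111100 XOR 110101 = 001001
  pos 7: 100100 XOR 110101 = 010001
  pos 8: 100010 XOR 110101 = 010111
  pos 9: 101110 XOR 110101 = 011011
  pos 10: 110110 XOR 110101 = 000011
Remainder (last 5 bits) = 00011. This is the CRC / FCS.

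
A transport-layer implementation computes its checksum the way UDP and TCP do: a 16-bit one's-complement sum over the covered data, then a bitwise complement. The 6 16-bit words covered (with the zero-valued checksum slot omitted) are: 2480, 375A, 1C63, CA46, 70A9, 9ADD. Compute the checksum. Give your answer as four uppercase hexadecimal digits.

One's-complement addition (fold any carry out of bit 15 back into bit 0):
  0x2480 + 0x375A = 0x05BDA
  0x5BDA + 0x1C63 = 0x0783D
  0x783D + 0xCA46 = 0x14283 → wrap carry → 0x4284
  0x4284 + 0x70A9 = 0x0B32D
  0xB32D + 0x9ADD = 0x14E0A → wrap carry → 0x4E0B
One's-complement sum = 0x4E0B.
Checksum = ~0x4E0B & 0xFFFF = 0xB1F4.

B1F4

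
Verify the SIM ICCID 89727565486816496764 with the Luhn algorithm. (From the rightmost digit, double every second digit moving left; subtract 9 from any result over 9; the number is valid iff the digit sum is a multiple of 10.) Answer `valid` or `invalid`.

valid

From the right, keep odd positions and double even positions (subtract 9 from any doubled value over 9):
  doubled (positions 2,4,...): 3 3 8 2 3 8 3 5 5 7 → sum 47
  kept (positions 1,3,...): 4 7 9 6 8 8 5 5 2 9 → sum 63
Total = 110.
110 mod 10 = 0, so the number is valid.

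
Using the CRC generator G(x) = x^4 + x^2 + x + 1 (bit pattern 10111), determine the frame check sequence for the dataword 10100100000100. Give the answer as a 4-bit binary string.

1111

Append 4 zeros: 101001000001000000. Divide by 10111 (XOR where the leading bit is 1):
  pos 0: 10100 XOR 10111 = 00011
  pos 3: 11100 XOR 10111 = 01011
  pos 4: 10110 XOR 10111 = 00001
  pos 8: 10010 XOR 10111 = 00101
  pos 10: 10100 XOR 10111 = 00011
  pos 13: 11000 XOR 10111 = 01111
Remainder (last 4 bits) = 1111. This is the CRC / FCS.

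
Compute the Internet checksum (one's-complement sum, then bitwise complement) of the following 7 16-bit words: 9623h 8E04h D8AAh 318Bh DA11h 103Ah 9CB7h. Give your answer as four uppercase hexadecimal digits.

One's-complement addition (fold any carry out of bit 15 back into bit 0):
  0x9623 + 0x8E04 = 0x12427 → wrap carry → 0x2428
  0x2428 + 0xD8AA = 0x0FCD2
  0xFCD2 + 0x318B = 0x12E5D → wrap carry → 0x2E5E
  0x2E5E + 0xDA11 = 0x1086F → wrap carry → 0x0870
  0x0870 + 0x103A = 0x018AA
  0x18AA + 0x9CB7 = 0x0B561
One's-complement sum = 0xB561.
Checksum = ~0xB561 & 0xFFFF = 0x4A9E.

4A9E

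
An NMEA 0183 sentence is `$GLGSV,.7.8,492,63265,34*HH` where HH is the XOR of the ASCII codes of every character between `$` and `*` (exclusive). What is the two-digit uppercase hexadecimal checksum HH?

4A

XOR the ASCII codes of the payload characters:
  'G' = 0x47 → acc = 0x47
  'L' = 0x4C → acc = 0x0B
  'G' = 0x47 → acc = 0x4C
  'S' = 0x53 → acc = 0x1F
  'V' = 0x56 → acc = 0x49
  ',' = 0x2C → acc = 0x65
  '.' = 0x2E → acc = 0x4B
  '7' = 0x37 → acc = 0x7C
  '.' = 0x2E → acc = 0x52
  '8' = 0x38 → acc = 0x6A
  ',' = 0x2C → acc = 0x46
  '4' = 0x34 → acc = 0x72
  '9' = 0x39 → acc = 0x4B
  '2' = 0x32 → acc = 0x79
  ',' = 0x2C → acc = 0x55
  '6' = 0x36 → acc = 0x63
  '3' = 0x33 → acc = 0x50
  '2' = 0x32 → acc = 0x62
  '6' = 0x36 → acc = 0x54
  '5' = 0x35 → acc = 0x61
  ',' = 0x2C → acc = 0x4D
  '3' = 0x33 → acc = 0x7E
  '4' = 0x34 → acc = 0x4A
Checksum = 0x4A.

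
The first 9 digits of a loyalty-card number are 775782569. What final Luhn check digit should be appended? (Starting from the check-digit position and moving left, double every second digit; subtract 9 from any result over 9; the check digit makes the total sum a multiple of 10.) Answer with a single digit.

Partial digits right→left: 9 6 5 2 8 7 5 7 7
Double every second digit counting from the check-digit position (so the 1st, 3rd, 5th, ... of the partial from the right).
  doubled (with −9 where >9): 9 1 7 1 5 → sum 23
  kept as-is: 6 2 7 7 → sum 22
Total = 23 + 22 = 45.
Check digit = (10 − (45 mod 10)) mod 10 = 5.

5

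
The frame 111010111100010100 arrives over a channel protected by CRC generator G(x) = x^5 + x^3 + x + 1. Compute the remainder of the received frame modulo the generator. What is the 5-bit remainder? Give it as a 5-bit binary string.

Modulo-2 division of 111010111100010100 by 101011:
  pos 0: 111010 XOR 101011 = 010001
  pos 1: 100011 XOR 101011 = 001000
  pos 3: 100011 XOR 101011 = 001000
  pos 5: 100010 XOR 101011 = 001001
  pos 7: 100100 XOR 101011 = 001111
  pos 9: 111110 XOR 101011 = 010101
  pos 10: 101011 XOR 101011 = 000000
Remainder = 00000 (zero — the frame passes the CRC check).

00000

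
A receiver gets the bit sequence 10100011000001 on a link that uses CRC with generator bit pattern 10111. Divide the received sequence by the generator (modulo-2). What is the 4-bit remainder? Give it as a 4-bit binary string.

Modulo-2 division of 10100011000001 by 10111:
  pos 0: 10100 XOR 10111 = 00011
  pos 3: 11011 XOR 10111 = 01100
  pos 4: 11000 XOR 10111 = 01111
  pos 5: 11110 XOR 10111 = 01001
  pos 6: 10010 XOR 10111 = 00101
  pos 8: 10100 XOR 10111 = 00011
Remainder = 0111 (nonzero — an error is detected).

0111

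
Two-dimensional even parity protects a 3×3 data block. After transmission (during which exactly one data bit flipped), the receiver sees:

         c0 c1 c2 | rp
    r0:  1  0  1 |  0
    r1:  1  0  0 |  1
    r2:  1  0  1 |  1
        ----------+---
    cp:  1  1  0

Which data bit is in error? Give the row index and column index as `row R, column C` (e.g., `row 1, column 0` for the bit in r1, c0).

row 2, column 1

Recompute each row's even parity and compare to rp:
  r0: data parity 0, sent rp 0 → ok
  r1: data parity 1, sent rp 1 → ok
  r2: data parity 0, sent rp 1 → mismatch
Recompute each column's even parity and compare to cp:
  c0: data parity 1, sent cp 1 → ok
  c1: data parity 0, sent cp 1 → mismatch
  c2: data parity 0, sent cp 0 → ok
Exactly one row (r2) and one column (c1) fail → the flipped bit is at their intersection.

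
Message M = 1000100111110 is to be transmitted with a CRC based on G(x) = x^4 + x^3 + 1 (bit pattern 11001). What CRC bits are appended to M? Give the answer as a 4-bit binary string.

1001

Append 4 zeros: 10001001111100000. Divide by 11001 (XOR where the leading bit is 1):
  pos 0: 10001 XOR 11001 = 01000
  pos 1: 10000 XOR 11001 = 01001
  pos 2: 10010 XOR 11001 = 01011
  pos 3: 10111 XOR 11001 = 01110
  pos 4: 11101 XOR 11001 = 00100
  pos 6: 10011 XOR 11001 = 01010
  pos 7: 10101 XOR 11001 = 01100
  pos 8: 11000 XOR 11001 = 00001
  pos 12: 10000 XOR 11001 = 01001
Remainder (last 4 bits) = 1001. This is the CRC / FCS.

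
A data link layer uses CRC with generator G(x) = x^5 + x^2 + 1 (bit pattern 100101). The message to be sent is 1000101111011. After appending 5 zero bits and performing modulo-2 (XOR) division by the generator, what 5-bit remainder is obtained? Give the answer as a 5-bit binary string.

00001

Append 5 zeros: 100010111101100000. Divide by 100101 (XOR where the leading bit is 1):
  pos 0: 100010 XOR 100101 = 000111
  pos 3: 111111 XOR 100101 = 011010
  pos 4: 110101 XOR 100101 = 010000
  pos 5: 100000 XOR 100101 = 000101
  pos 8: 101110 XOR 100101 = 001011
  pos 10: 101100 XOR 100101 = 001001
  pos 12: 100100 XOR 100101 = 000001
Remainder (last 5 bits) = 00001. This is the CRC / FCS.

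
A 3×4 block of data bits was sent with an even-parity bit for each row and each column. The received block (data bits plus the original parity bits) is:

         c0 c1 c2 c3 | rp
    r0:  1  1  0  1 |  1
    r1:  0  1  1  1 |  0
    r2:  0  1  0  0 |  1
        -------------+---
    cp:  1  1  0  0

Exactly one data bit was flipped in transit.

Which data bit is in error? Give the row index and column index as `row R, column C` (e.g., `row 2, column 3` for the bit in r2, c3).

Recompute each row's even parity and compare to rp:
  r0: data parity 1, sent rp 1 → ok
  r1: data parity 1, sent rp 0 → mismatch
  r2: data parity 1, sent rp 1 → ok
Recompute each column's even parity and compare to cp:
  c0: data parity 1, sent cp 1 → ok
  c1: data parity 1, sent cp 1 → ok
  c2: data parity 1, sent cp 0 → mismatch
  c3: data parity 0, sent cp 0 → ok
Exactly one row (r1) and one column (c2) fail → the flipped bit is at their intersection.

row 1, column 2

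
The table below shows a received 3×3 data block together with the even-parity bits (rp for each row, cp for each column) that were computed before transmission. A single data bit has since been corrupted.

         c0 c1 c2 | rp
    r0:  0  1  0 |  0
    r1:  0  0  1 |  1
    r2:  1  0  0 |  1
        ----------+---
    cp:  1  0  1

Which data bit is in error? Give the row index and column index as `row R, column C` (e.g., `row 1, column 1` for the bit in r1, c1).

row 0, column 1

Recompute each row's even parity and compare to rp:
  r0: data parity 1, sent rp 0 → mismatch
  r1: data parity 1, sent rp 1 → ok
  r2: data parity 1, sent rp 1 → ok
Recompute each column's even parity and compare to cp:
  c0: data parity 1, sent cp 1 → ok
  c1: data parity 1, sent cp 0 → mismatch
  c2: data parity 1, sent cp 1 → ok
Exactly one row (r0) and one column (c1) fail → the flipped bit is at their intersection.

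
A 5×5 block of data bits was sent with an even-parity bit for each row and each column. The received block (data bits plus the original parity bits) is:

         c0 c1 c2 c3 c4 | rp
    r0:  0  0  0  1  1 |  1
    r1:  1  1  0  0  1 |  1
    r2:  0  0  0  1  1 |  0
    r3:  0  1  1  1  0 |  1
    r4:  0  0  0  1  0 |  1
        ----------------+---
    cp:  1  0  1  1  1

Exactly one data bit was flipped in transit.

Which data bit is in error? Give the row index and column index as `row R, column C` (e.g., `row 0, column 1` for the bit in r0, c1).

Recompute each row's even parity and compare to rp:
  r0: data parity 0, sent rp 1 → mismatch
  r1: data parity 1, sent rp 1 → ok
  r2: data parity 0, sent rp 0 → ok
  r3: data parity 1, sent rp 1 → ok
  r4: data parity 1, sent rp 1 → ok
Recompute each column's even parity and compare to cp:
  c0: data parity 1, sent cp 1 → ok
  c1: data parity 0, sent cp 0 → ok
  c2: data parity 1, sent cp 1 → ok
  c3: data parity 0, sent cp 1 → mismatch
  c4: data parity 1, sent cp 1 → ok
Exactly one row (r0) and one column (c3) fail → the flipped bit is at their intersection.

row 0, column 3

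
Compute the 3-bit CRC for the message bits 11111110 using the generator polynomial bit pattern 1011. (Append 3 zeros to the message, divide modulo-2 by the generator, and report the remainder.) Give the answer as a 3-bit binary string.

Append 3 zeros: 11111110000. Divide by 1011 (XOR where the leading bit is 1):
  pos 0: 1111 XOR 1011 = 0100
  pos 1: 1001 XOR 1011 = 0010
  pos 3: 1011 XOR 1011 = 0000
Remainder (last 3 bits) = 000. This is the CRC / FCS.

000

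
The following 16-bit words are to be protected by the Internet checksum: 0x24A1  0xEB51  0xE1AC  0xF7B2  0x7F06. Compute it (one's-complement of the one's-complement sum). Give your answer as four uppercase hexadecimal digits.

97A6

One's-complement addition (fold any carry out of bit 15 back into bit 0):
  0x24A1 + 0xEB51 = 0x10FF2 → wrap carry → 0x0FF3
  0x0FF3 + 0xE1AC = 0x0F19F
  0xF19F + 0xF7B2 = 0x1E951 → wrap carry → 0xE952
  0xE952 + 0x7F06 = 0x16858 → wrap carry → 0x6859
One's-complement sum = 0x6859.
Checksum = ~0x6859 & 0xFFFF = 0x97A6.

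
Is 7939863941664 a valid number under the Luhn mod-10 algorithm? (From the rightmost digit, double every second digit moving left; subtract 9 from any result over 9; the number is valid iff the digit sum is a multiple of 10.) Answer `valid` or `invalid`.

valid

From the right, keep odd positions and double even positions (subtract 9 from any doubled value over 9):
  doubled (positions 2,4,...): 3 2 9 3 9 9 → sum 35
  kept (positions 1,3,...): 4 6 4 3 8 3 7 → sum 35
Total = 70.
70 mod 10 = 0, so the number is valid.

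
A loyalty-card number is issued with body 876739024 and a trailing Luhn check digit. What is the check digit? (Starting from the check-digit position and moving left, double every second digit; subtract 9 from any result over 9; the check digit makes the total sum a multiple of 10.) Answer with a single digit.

1

Partial digits right→left: 4 2 0 9 3 7 6 7 8
Double every second digit counting from the check-digit position (so the 1st, 3rd, 5th, ... of the partial from the right).
  doubled (with −9 where >9): 8 0 6 3 7 → sum 24
  kept as-is: 2 9 7 7 → sum 25
Total = 24 + 25 = 49.
Check digit = (10 − (49 mod 10)) mod 10 = 1.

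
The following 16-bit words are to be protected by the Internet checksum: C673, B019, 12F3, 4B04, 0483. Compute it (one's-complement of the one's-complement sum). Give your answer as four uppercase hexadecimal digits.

One's-complement addition (fold any carry out of bit 15 back into bit 0):
  0xC673 + 0xB019 = 0x1768C → wrap carry → 0x768D
  0x768D + 0x12F3 = 0x08980
  0x8980 + 0x4B04 = 0x0D484
  0xD484 + 0x0483 = 0x0D907
One's-complement sum = 0xD907.
Checksum = ~0xD907 & 0xFFFF = 0x26F8.

26F8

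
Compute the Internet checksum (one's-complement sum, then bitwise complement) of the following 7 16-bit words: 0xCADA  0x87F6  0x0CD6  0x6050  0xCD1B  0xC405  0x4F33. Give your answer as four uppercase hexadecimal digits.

5FB3

One's-complement addition (fold any carry out of bit 15 back into bit 0):
  0xCADA + 0x87F6 = 0x152D0 → wrap carry → 0x52D1
  0x52D1 + 0x0CD6 = 0x05FA7
  0x5FA7 + 0x6050 = 0x0BFF7
  0xBFF7 + 0xCD1B = 0x18D12 → wrap carry → 0x8D13
  0x8D13 + 0xC405 = 0x15118 → wrap carry → 0x5119
  0x5119 + 0x4F33 = 0x0A04C
One's-complement sum = 0xA04C.
Checksum = ~0xA04C & 0xFFFF = 0x5FB3.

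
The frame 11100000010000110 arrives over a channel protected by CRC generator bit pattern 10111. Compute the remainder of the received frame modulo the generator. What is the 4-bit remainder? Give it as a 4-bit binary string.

0000

Modulo-2 division of 11100000010000110 by 10111:
  pos 0: 11100 XOR 10111 = 01011
  pos 1: 10110 XOR 10111 = 00001
  pos 5: 10001 XOR 10111 = 00110
  pos 7: 11000 XOR 10111 = 01111
  pos 8: 11110 XOR 10111 = 01001
  pos 9: 10010 XOR 10111 = 00101
  pos 11: 10111 XOR 10111 = 00000
Remainder = 0000 (zero — the frame passes the CRC check).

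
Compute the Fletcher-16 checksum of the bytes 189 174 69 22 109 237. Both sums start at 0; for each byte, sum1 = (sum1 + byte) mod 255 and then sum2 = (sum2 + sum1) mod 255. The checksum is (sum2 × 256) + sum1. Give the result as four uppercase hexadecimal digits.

FB23

Running sums (mod 255):
  after byte 0 (189): sum1=189, sum2=189
  after byte 1 (174): sum1=108, sum2=42
  after byte 2 (69): sum1=177, sum2=219
  after byte 3 (22): sum1=199, sum2=163
  after byte 4 (109): sum1=53, sum2=216
  after byte 5 (237): sum1=35, sum2=251
Checksum = sum2·256 + sum1 = 251·256 + 35 = 64291 = 0xFB23.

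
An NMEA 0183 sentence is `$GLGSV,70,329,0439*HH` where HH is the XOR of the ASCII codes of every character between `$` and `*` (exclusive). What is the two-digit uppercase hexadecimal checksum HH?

XOR the ASCII codes of the payload characters:
  'G' = 0x47 → acc = 0x47
  'L' = 0x4C → acc = 0x0B
  'G' = 0x47 → acc = 0x4C
  'S' = 0x53 → acc = 0x1F
  'V' = 0x56 → acc = 0x49
  ',' = 0x2C → acc = 0x65
  '7' = 0x37 → acc = 0x52
  '0' = 0x30 → acc = 0x62
  ',' = 0x2C → acc = 0x4E
  '3' = 0x33 → acc = 0x7D
  '2' = 0x32 → acc = 0x4F
  '9' = 0x39 → acc = 0x76
  ',' = 0x2C → acc = 0x5A
  '0' = 0x30 → acc = 0x6A
  '4' = 0x34 → acc = 0x5E
  '3' = 0x33 → acc = 0x6D
  '9' = 0x39 → acc = 0x54
Checksum = 0x54.

54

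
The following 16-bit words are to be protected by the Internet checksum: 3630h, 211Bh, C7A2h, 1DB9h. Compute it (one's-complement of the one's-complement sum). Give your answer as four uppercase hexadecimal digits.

C358

One's-complement addition (fold any carry out of bit 15 back into bit 0):
  0x3630 + 0x211B = 0x0574B
  0x574B + 0xC7A2 = 0x11EED → wrap carry → 0x1EEE
  0x1EEE + 0x1DB9 = 0x03CA7
One's-complement sum = 0x3CA7.
Checksum = ~0x3CA7 & 0xFFFF = 0xC358.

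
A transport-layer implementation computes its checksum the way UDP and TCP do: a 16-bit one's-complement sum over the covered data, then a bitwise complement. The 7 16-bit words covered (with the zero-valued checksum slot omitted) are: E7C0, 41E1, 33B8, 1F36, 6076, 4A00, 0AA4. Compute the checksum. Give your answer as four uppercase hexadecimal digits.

One's-complement addition (fold any carry out of bit 15 back into bit 0):
  0xE7C0 + 0x41E1 = 0x129A1 → wrap carry → 0x29A2
  0x29A2 + 0x33B8 = 0x05D5A
  0x5D5A + 0x1F36 = 0x07C90
  0x7C90 + 0x6076 = 0x0DD06
  0xDD06 + 0x4A00 = 0x12706 → wrap carry → 0x2707
  0x2707 + 0x0AA4 = 0x031AB
One's-complement sum = 0x31AB.
Checksum = ~0x31AB & 0xFFFF = 0xCE54.

CE54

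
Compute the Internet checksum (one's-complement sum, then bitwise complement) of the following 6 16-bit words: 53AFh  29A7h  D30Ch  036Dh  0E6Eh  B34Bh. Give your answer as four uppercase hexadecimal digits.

One's-complement addition (fold any carry out of bit 15 back into bit 0):
  0x53AF + 0x29A7 = 0x07D56
  0x7D56 + 0xD30C = 0x15062 → wrap carry → 0x5063
  0x5063 + 0x036D = 0x053D0
  0x53D0 + 0x0E6E = 0x0623E
  0x623E + 0xB34B = 0x11589 → wrap carry → 0x158A
One's-complement sum = 0x158A.
Checksum = ~0x158A & 0xFFFF = 0xEA75.

EA75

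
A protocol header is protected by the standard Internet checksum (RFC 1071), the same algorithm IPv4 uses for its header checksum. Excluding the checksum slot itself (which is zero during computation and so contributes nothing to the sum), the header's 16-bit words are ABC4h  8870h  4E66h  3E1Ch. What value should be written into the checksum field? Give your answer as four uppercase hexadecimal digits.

One's-complement addition (fold any carry out of bit 15 back into bit 0):
  0xABC4 + 0x8870 = 0x13434 → wrap carry → 0x3435
  0x3435 + 0x4E66 = 0x0829B
  0x829B + 0x3E1C = 0x0C0B7
One's-complement sum = 0xC0B7.
Checksum = ~0xC0B7 & 0xFFFF = 0x3F48.

3F48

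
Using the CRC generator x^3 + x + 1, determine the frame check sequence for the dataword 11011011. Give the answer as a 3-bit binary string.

Append 3 zeros: 11011011000. Divide by 1011 (XOR where the leading bit is 1):
  pos 0: 1101 XOR 1011 = 0110
  pos 1: 1101 XOR 1011 = 0110
  pos 2: 1100 XOR 1011 = 0111
  pos 3: 1111 XOR 1011 = 0100
  pos 4: 1001 XOR 1011 = 0010
  pos 6: 1000 XOR 1011 = 0011
Remainder (last 3 bits) = 110. This is the CRC / FCS.

110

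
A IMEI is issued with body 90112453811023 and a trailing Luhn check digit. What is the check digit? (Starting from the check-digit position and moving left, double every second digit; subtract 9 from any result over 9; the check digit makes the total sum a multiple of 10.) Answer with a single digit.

8

Partial digits right→left: 3 2 0 1 1 8 3 5 4 2 1 1 0 9
Double every second digit counting from the check-digit position (so the 1st, 3rd, 5th, ... of the partial from the right).
  doubled (with −9 where >9): 6 0 2 6 8 2 0 → sum 24
  kept as-is: 2 1 8 5 2 1 9 → sum 28
Total = 24 + 28 = 52.
Check digit = (10 − (52 mod 10)) mod 10 = 8.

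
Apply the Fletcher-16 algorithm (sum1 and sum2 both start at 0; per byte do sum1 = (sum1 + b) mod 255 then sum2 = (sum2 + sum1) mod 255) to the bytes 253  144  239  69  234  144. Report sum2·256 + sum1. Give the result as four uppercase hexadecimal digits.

BC3F

Running sums (mod 255):
  after byte 0 (253): sum1=253, sum2=253
  after byte 1 (144): sum1=142, sum2=140
  after byte 2 (239): sum1=126, sum2=11
  after byte 3 (69): sum1=195, sum2=206
  after byte 4 (234): sum1=174, sum2=125
  after byte 5 (144): sum1=63, sum2=188
Checksum = sum2·256 + sum1 = 188·256 + 63 = 48191 = 0xBC3F.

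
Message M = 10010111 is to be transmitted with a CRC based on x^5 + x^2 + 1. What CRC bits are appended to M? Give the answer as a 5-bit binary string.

Append 5 zeros: 1001011100000. Divide by 100101 (XOR where the leading bit is 1):
  pos 0: 100101 XOR 100101 = 000000
  pos 6: 110000 XOR 100101 = 010101
  pos 7: 101010 XOR 100101 = 001111
Remainder (last 5 bits) = 01111. This is the CRC / FCS.

01111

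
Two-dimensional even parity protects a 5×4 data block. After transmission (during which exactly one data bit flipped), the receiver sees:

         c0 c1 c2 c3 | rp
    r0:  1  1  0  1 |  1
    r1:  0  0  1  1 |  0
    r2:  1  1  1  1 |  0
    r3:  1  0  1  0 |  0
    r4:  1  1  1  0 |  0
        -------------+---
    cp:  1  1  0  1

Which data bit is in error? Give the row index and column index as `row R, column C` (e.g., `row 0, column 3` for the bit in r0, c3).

row 4, column 0

Recompute each row's even parity and compare to rp:
  r0: data parity 1, sent rp 1 → ok
  r1: data parity 0, sent rp 0 → ok
  r2: data parity 0, sent rp 0 → ok
  r3: data parity 0, sent rp 0 → ok
  r4: data parity 1, sent rp 0 → mismatch
Recompute each column's even parity and compare to cp:
  c0: data parity 0, sent cp 1 → mismatch
  c1: data parity 1, sent cp 1 → ok
  c2: data parity 0, sent cp 0 → ok
  c3: data parity 1, sent cp 1 → ok
Exactly one row (r4) and one column (c0) fail → the flipped bit is at their intersection.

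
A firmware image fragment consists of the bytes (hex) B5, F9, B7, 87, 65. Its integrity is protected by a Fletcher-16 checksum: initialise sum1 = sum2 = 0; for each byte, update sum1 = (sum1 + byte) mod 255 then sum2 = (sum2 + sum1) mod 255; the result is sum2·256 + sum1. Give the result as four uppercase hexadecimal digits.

Running sums (mod 255):
  after byte 0 (B5): sum1=181, sum2=181
  after byte 1 (F9): sum1=175, sum2=101
  after byte 2 (B7): sum1=103, sum2=204
  after byte 3 (87): sum1=238, sum2=187
  after byte 4 (65): sum1=84, sum2=16
Checksum = sum2·256 + sum1 = 16·256 + 84 = 4180 = 0x1054.

1054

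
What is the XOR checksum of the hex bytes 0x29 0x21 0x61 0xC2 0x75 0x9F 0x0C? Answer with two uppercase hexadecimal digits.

XOR the bytes together:
  start with 0x29
  0x29 ⊕ 0x21 = 0x08
  0x08 ⊕ 0x61 = 0x69
  0x69 ⊕ 0xC2 = 0xAB
  0xAB ⊕ 0x75 = 0xDE
  0xDE ⊕ 0x9F = 0x41
  0x41 ⊕ 0x0C = 0x4D

4D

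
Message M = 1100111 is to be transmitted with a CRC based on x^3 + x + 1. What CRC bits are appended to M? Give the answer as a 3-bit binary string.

100

Append 3 zeros: 1100111000. Divide by 1011 (XOR where the leading bit is 1):
  pos 0: 1100 XOR 1011 = 0111
  pos 1: 1111 XOR 1011 = 0100
  pos 2: 1001 XOR 1011 = 0010
  pos 4: 1010 XOR 1011 = 0001
Remainder (last 3 bits) = 100. This is the CRC / FCS.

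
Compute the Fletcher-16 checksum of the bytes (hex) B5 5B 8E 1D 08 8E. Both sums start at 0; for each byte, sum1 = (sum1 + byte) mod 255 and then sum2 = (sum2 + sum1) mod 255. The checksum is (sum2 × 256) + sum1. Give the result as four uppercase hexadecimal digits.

Running sums (mod 255):
  after byte 0 (B5): sum1=181, sum2=181
  after byte 1 (5B): sum1=17, sum2=198
  after byte 2 (8E): sum1=159, sum2=102
  after byte 3 (1D): sum1=188, sum2=35
  after byte 4 (08): sum1=196, sum2=231
  after byte 5 (8E): sum1=83, sum2=59
Checksum = sum2·256 + sum1 = 59·256 + 83 = 15187 = 0x3B53.

3B53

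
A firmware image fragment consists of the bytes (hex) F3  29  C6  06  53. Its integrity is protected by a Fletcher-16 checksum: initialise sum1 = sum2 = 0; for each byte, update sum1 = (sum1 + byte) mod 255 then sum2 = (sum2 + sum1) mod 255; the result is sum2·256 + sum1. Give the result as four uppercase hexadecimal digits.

Running sums (mod 255):
  after byte 0 (F3): sum1=243, sum2=243
  after byte 1 (29): sum1=29, sum2=17
  after byte 2 (C6): sum1=227, sum2=244
  after byte 3 (06): sum1=233, sum2=222
  after byte 4 (53): sum1=61, sum2=28
Checksum = sum2·256 + sum1 = 28·256 + 61 = 7229 = 0x1C3D.

1C3D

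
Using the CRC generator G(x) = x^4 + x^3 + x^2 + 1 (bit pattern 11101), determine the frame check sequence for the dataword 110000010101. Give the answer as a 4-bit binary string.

Append 4 zeros: 1100000101010000. Divide by 11101 (XOR where the leading bit is 1):
  pos 0: 11000 XOR 11101 = 00101
  pos 2: 10100 XOR 11101 = 01001
  pos 3: 10011 XOR 11101 = 01110
  pos 4: 11100 XOR 11101 = 00001
  pos 8: 11010 XOR 11101 = 00111
  pos 10: 11100 XOR 11101 = 00001
Remainder (last 4 bits) = 0010. This is the CRC / FCS.

0010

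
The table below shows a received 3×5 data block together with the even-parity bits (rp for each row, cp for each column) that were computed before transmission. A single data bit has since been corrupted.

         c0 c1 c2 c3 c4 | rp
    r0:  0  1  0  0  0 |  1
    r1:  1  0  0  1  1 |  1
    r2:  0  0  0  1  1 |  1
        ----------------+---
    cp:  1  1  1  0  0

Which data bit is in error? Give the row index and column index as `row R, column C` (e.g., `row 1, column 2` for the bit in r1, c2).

row 2, column 2

Recompute each row's even parity and compare to rp:
  r0: data parity 1, sent rp 1 → ok
  r1: data parity 1, sent rp 1 → ok
  r2: data parity 0, sent rp 1 → mismatch
Recompute each column's even parity and compare to cp:
  c0: data parity 1, sent cp 1 → ok
  c1: data parity 1, sent cp 1 → ok
  c2: data parity 0, sent cp 1 → mismatch
  c3: data parity 0, sent cp 0 → ok
  c4: data parity 0, sent cp 0 → ok
Exactly one row (r2) and one column (c2) fail → the flipped bit is at their intersection.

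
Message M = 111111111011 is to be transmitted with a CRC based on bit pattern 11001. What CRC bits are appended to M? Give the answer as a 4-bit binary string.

Append 4 zeros: 1111111110110000. Divide by 11001 (XOR where the leading bit is 1):
  pos 0: 11111 XOR 11001 = 00110
  pos 2: 11011 XOR 11001 = 00010
  pos 5: 10110 XOR 11001 = 01111
  pos 6: 11111 XOR 11001 = 00110
  pos 8: 11010 XOR 11001 = 00011
  pos 11: 11000 XOR 11001 = 00001
Remainder (last 4 bits) = 0001. This is the CRC / FCS.

0001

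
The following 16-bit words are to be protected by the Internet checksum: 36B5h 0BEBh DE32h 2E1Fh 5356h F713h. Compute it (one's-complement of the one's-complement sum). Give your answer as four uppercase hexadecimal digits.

One's-complement addition (fold any carry out of bit 15 back into bit 0):
  0x36B5 + 0x0BEB = 0x042A0
  0x42A0 + 0xDE32 = 0x120D2 → wrap carry → 0x20D3
  0x20D3 + 0x2E1F = 0x04EF2
  0x4EF2 + 0x5356 = 0x0A248
  0xA248 + 0xF713 = 0x1995B → wrap carry → 0x995C
One's-complement sum = 0x995C.
Checksum = ~0x995C & 0xFFFF = 0x66A3.

66A3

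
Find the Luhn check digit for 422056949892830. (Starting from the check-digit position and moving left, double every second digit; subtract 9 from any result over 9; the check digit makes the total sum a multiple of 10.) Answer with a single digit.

Partial digits right→left: 0 3 8 2 9 8 9 4 9 6 5 0 2 2 4
Double every second digit counting from the check-digit position (so the 1st, 3rd, 5th, ... of the partial from the right).
  doubled (with −9 where >9): 0 7 9 9 9 1 4 8 → sum 47
  kept as-is: 3 2 8 4 6 0 2 → sum 25
Total = 47 + 25 = 72.
Check digit = (10 − (72 mod 10)) mod 10 = 8.

8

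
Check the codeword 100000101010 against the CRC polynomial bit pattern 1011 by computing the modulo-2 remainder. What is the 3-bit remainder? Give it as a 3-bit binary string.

Modulo-2 division of 100000101010 by 1011:
  pos 0: 1000 XOR 1011 = 0011
  pos 2: 1100 XOR 1011 = 0111
  pos 3: 1111 XOR 1011 = 0100
  pos 4: 1000 XOR 1011 = 0011
  pos 6: 1110 XOR 1011 = 0101
  pos 7: 1011 XOR 1011 = 0000
Remainder = 000 (zero — the frame passes the CRC check).

000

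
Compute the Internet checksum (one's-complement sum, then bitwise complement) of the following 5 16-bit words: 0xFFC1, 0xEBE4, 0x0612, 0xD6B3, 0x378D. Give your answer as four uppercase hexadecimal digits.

0006

One's-complement addition (fold any carry out of bit 15 back into bit 0):
  0xFFC1 + 0xEBE4 = 0x1EBA5 → wrap carry → 0xEBA6
  0xEBA6 + 0x0612 = 0x0F1B8
  0xF1B8 + 0xD6B3 = 0x1C86B → wrap carry → 0xC86C
  0xC86C + 0x378D = 0x0FFF9
One's-complement sum = 0xFFF9.
Checksum = ~0xFFF9 & 0xFFFF = 0x0006.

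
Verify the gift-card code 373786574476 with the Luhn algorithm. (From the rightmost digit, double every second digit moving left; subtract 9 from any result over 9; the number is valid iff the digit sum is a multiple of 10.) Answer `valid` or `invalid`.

From the right, keep odd positions and double even positions (subtract 9 from any doubled value over 9):
  doubled (positions 2,4,...): 5 8 1 7 6 6 → sum 33
  kept (positions 1,3,...): 6 4 7 6 7 7 → sum 37
Total = 70.
70 mod 10 = 0, so the number is valid.

valid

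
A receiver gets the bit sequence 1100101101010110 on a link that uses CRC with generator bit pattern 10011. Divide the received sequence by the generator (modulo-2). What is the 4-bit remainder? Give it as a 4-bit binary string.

Modulo-2 division of 1100101101010110 by 10011:
  pos 0: 11001 XOR 10011 = 01010
  pos 1: 10100 XOR 10011 = 00111
  pos 3: 11111 XOR 10011 = 01100
  pos 4: 11000 XOR 10011 = 01011
  pos 5: 10111 XOR 10011 = 00100
  pos 7: 10001 XOR 10011 = 00010
  pos 10: 10011 XOR 10011 = 00000
Remainder = 0000 (zero — the frame passes the CRC check).

0000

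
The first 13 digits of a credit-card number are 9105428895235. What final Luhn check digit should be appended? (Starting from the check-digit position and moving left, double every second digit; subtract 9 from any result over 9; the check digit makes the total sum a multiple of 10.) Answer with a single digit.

8

Partial digits right→left: 5 3 2 5 9 8 8 2 4 5 0 1 9
Double every second digit counting from the check-digit position (so the 1st, 3rd, 5th, ... of the partial from the right).
  doubled (with −9 where >9): 1 4 9 7 8 0 9 → sum 38
  kept as-is: 3 5 8 2 5 1 → sum 24
Total = 38 + 24 = 62.
Check digit = (10 − (62 mod 10)) mod 10 = 8.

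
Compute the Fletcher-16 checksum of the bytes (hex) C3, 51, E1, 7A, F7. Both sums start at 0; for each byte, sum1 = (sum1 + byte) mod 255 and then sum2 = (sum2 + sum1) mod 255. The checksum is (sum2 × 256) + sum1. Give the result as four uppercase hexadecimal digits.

AA69

Running sums (mod 255):
  after byte 0 (C3): sum1=195, sum2=195
  after byte 1 (51): sum1=21, sum2=216
  after byte 2 (E1): sum1=246, sum2=207
  after byte 3 (7A): sum1=113, sum2=65
  after byte 4 (F7): sum1=105, sum2=170
Checksum = sum2·256 + sum1 = 170·256 + 105 = 43625 = 0xAA69.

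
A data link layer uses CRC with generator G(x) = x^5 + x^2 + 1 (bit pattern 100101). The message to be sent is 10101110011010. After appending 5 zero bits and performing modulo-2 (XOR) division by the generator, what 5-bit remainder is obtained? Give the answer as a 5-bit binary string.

Append 5 zeros: 1010111001101000000. Divide by 100101 (XOR where the leading bit is 1):
  pos 0: 101011 XOR 100101 = 001110
  pos 2: 111010 XOR 100101 = 011111
  pos 3: 111110 XOR 100101 = 011011
  pos 4: 110111 XOR 100101 = 010010
  pos 5: 100101 XOR 100101 = 000000
  pos 12: 100000 XOR 100101 = 000101
Remainder (last 5 bits) = 01010. This is the CRC / FCS.

01010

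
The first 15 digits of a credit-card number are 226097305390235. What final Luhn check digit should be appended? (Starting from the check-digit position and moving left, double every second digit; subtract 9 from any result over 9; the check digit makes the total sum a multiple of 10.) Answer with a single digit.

8

Partial digits right→left: 5 3 2 0 9 3 5 0 3 7 9 0 6 2 2
Double every second digit counting from the check-digit position (so the 1st, 3rd, 5th, ... of the partial from the right).
  doubled (with −9 where >9): 1 4 9 1 6 9 3 4 → sum 37
  kept as-is: 3 0 3 0 7 0 2 → sum 15
Total = 37 + 15 = 52.
Check digit = (10 − (52 mod 10)) mod 10 = 8.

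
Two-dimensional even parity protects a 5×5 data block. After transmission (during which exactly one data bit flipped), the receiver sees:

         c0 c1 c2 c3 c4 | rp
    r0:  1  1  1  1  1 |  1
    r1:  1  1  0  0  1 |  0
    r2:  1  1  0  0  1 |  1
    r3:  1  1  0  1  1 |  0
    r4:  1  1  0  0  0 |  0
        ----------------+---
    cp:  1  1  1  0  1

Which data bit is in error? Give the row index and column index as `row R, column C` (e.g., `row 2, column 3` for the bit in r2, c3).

row 1, column 4

Recompute each row's even parity and compare to rp:
  r0: data parity 1, sent rp 1 → ok
  r1: data parity 1, sent rp 0 → mismatch
  r2: data parity 1, sent rp 1 → ok
  r3: data parity 0, sent rp 0 → ok
  r4: data parity 0, sent rp 0 → ok
Recompute each column's even parity and compare to cp:
  c0: data parity 1, sent cp 1 → ok
  c1: data parity 1, sent cp 1 → ok
  c2: data parity 1, sent cp 1 → ok
  c3: data parity 0, sent cp 0 → ok
  c4: data parity 0, sent cp 1 → mismatch
Exactly one row (r1) and one column (c4) fail → the flipped bit is at their intersection.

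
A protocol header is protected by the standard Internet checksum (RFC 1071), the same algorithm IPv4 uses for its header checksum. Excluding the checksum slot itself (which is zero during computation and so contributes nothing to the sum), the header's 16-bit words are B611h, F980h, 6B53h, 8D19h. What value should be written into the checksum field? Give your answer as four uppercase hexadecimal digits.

One's-complement addition (fold any carry out of bit 15 back into bit 0):
  0xB611 + 0xF980 = 0x1AF91 → wrap carry → 0xAF92
  0xAF92 + 0x6B53 = 0x11AE5 → wrap carry → 0x1AE6
  0x1AE6 + 0x8D19 = 0x0A7FF
One's-complement sum = 0xA7FF.
Checksum = ~0xA7FF & 0xFFFF = 0x5800.

5800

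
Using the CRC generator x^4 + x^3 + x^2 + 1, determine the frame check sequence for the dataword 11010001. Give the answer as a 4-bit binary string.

Append 4 zeros: 110100010000. Divide by 11101 (XOR where the leading bit is 1):
  pos 0: 11010 XOR 11101 = 00111
  pos 2: 11100 XOR 11101 = 00001
  pos 6: 11000 XOR 11101 = 00101
Remainder (last 4 bits) = 1010. This is the CRC / FCS.

1010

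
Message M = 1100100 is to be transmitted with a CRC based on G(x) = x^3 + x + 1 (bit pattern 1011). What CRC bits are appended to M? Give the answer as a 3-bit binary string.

Append 3 zeros: 1100100000. Divide by 1011 (XOR where the leading bit is 1):
  pos 0: 1100 XOR 1011 = 0111
  pos 1: 1111 XOR 1011 = 0100
  pos 2: 1000 XOR 1011 = 0011
  pos 4: 1100 XOR 1011 = 0111
  pos 5: 1110 XOR 1011 = 0101
  pos 6: 1010 XOR 1011 = 0001
Remainder (last 3 bits) = 001. This is the CRC / FCS.

001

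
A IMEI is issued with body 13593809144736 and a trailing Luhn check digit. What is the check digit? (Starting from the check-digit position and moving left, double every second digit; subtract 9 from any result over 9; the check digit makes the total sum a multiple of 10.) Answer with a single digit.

6

Partial digits right→left: 6 3 7 4 4 1 9 0 8 3 9 5 3 1
Double every second digit counting from the check-digit position (so the 1st, 3rd, 5th, ... of the partial from the right).
  doubled (with −9 where >9): 3 5 8 9 7 9 6 → sum 47
  kept as-is: 3 4 1 0 3 5 1 → sum 17
Total = 47 + 17 = 64.
Check digit = (10 − (64 mod 10)) mod 10 = 6.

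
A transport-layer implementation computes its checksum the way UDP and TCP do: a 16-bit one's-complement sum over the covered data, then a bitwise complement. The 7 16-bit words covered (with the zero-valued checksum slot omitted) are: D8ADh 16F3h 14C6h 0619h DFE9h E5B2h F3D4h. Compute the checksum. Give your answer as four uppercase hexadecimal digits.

3C0E

One's-complement addition (fold any carry out of bit 15 back into bit 0):
  0xD8AD + 0x16F3 = 0x0EFA0
  0xEFA0 + 0x14C6 = 0x10466 → wrap carry → 0x0467
  0x0467 + 0x0619 = 0x00A80
  0x0A80 + 0xDFE9 = 0x0EA69
  0xEA69 + 0xE5B2 = 0x1D01B → wrap carry → 0xD01C
  0xD01C + 0xF3D4 = 0x1C3F0 → wrap carry → 0xC3F1
One's-complement sum = 0xC3F1.
Checksum = ~0xC3F1 & 0xFFFF = 0x3C0E.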